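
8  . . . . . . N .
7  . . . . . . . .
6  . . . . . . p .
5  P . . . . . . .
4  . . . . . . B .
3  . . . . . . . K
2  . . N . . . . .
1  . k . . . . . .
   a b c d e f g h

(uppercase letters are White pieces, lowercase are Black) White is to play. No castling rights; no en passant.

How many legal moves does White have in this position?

White to move; king on h3.
In check: no.
Legal moves: Ne7, Nh6, Nf6, Bc8, Bd7, Be6, Bh5, Bf5, Bf3, Be2, Bd1, Kh4, Kg3, Kh2, Kg2, Nd4, Nb4, Ne3, Na3+, Ne1, Na1, a6.
Count: 22.

22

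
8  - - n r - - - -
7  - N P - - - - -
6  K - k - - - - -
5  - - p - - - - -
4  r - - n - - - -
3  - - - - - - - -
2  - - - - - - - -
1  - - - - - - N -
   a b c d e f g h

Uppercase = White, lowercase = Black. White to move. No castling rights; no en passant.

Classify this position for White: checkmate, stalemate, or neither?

White to move; white king on a6.
In check: yes, from the black rook on a4.
King squares — a5: attacked by Ra4; b5: attacked by Nd4; b6: attacked by Kc6; a7: attacked by Ra4; b7: own knight.
Legal moves for White: Na5+.
White is in check but has 1 legal move → neither.

neither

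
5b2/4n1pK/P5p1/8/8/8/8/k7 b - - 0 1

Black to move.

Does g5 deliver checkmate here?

no

After g5: white king on h7; in check: no.
White is not in check, so this cannot be checkmate.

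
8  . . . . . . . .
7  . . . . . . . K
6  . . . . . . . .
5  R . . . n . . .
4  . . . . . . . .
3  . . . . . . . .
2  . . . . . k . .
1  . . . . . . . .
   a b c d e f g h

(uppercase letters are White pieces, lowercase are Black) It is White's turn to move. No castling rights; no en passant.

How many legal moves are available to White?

15

White to move; king on h7.
In check: no.
Legal moves: Kh8, Kg8, Kg7, Kh6, Ra8, Ra7, Ra6, Rxe5, Rd5, Rc5, Rb5, Ra4, Ra3, Ra2+, Ra1.
Count: 15.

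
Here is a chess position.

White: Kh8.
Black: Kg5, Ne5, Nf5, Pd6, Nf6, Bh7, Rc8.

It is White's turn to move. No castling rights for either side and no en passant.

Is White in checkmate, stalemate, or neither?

checkmate

White to move; white king on h8.
In check: yes, from the black rook on c8.
King squares — g7: attacked by Nf5; h7: attacked by Nf6; g8: attacked by Nf6.
Legal moves for White: none.
In check with no legal moves → checkmate.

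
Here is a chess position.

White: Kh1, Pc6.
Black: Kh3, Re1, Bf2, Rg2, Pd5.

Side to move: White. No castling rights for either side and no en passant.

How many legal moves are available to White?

0

White to move; king on h1.
In check: yes, from the black rook on e1.
Legal moves: none.
Count: 0.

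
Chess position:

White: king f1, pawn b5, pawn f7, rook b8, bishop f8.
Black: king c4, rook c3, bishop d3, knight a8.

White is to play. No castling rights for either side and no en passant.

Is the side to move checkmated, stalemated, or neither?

White to move; white king on f1.
In check: yes, from the black bishop on d3.
Legal moves for White: Kg2, Kf2, Kg1, Ke1.
White is in check but has 4 legal moves → neither.

neither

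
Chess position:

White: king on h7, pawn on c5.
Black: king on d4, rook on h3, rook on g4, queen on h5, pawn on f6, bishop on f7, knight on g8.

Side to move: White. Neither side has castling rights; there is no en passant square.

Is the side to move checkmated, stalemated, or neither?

checkmate

White to move; white king on h7.
In check: yes, from the black queen on h5.
King squares — g6: attacked by Rg4; h6: attacked by Qh5; g7: attacked by Rg4; g8: attacked by Rg4; h8: attacked by Qh5.
Legal moves for White: none.
In check with no legal moves → checkmate.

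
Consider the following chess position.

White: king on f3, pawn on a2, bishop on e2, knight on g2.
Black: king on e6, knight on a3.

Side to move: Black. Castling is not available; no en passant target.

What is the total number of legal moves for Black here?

12

Black to move; king on e6.
In check: no.
Legal moves: Kf7, Ke7, Kd7, Kf6, Kd6, Kf5, Ke5, Kd5, Nb5, Nc4, Nc2, Nb1.
Count: 12.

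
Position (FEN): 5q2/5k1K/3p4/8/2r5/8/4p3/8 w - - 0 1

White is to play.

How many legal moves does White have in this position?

0

White to move; king on h7.
In check: no.
Legal moves: none.
Count: 0.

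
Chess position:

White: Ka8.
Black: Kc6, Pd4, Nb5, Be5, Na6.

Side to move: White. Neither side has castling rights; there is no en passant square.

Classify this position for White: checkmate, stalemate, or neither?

White to move; white king on a8.
In check: no.
King squares — a7: attacked by Nb5; b7: attacked by Kc6; b8: attacked by Be5.
Legal moves for White: none.
Not in check and no legal moves → stalemate.

stalemate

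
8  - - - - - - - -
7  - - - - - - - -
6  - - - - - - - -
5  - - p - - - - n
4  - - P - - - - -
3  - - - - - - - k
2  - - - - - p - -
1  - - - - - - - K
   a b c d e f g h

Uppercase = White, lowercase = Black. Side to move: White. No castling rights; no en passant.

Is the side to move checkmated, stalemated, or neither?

stalemate

White to move; white king on h1.
In check: no.
King squares — g1: attacked by Pf2; g2: attacked by Kh3; h2: attacked by Kh3.
Legal moves for White: none.
Not in check and no legal moves → stalemate.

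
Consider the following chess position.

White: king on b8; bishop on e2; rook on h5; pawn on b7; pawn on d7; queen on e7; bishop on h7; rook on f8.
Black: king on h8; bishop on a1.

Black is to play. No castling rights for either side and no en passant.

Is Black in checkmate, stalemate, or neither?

Black to move; black king on h8.
In check: yes, from the white rook on f8.
King squares — g7: attacked by Qe7; h7: attacked by Rh5; g8: attacked by Bh7.
Legal moves for Black: none.
In check with no legal moves → checkmate.

checkmate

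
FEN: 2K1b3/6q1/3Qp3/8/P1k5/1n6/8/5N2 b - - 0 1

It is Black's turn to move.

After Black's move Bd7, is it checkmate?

no

After Bd7: white king on c8; in check: yes, from the black bishop on d7.
White has 5 legal replies: Kd8, Kb8, Kc7, Kb7, Qxd7.
In check but a legal move exists → not checkmate.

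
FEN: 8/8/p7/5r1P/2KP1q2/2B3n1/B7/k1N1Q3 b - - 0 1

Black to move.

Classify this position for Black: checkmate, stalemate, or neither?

Black to move; black king on a1.
In check: yes, from the white bishop on c3.
King squares — b1: attacked by Ba2; a2: attacked by Nc1; b2: attacked by Bc3.
Legal moves for Black: none.
In check with no legal moves → checkmate.

checkmate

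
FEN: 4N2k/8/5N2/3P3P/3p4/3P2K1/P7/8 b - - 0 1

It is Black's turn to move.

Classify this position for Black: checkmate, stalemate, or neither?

Black to move; black king on h8.
In check: no.
King squares — g7: attacked by Ne8; h7: attacked by Nf6; g8: attacked by Nf6.
Legal moves for Black: none.
Not in check and no legal moves → stalemate.

stalemate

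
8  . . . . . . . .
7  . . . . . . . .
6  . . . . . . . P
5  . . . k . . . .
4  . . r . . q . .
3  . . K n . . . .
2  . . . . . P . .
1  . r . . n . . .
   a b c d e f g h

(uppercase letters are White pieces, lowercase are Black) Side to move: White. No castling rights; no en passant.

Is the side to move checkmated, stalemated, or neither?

White to move; white king on c3.
In check: yes, from the black rook on c4.
King squares — b2: attacked by Rb1; c2: attacked by Ne1; d2: attacked by Qf4; b3: attacked by Rb1; d3: attacked by Ne1; b4: attacked by Rb1; c4: attacked by Qf4; d4: attacked by Rc4.
Legal moves for White: none.
In check with no legal moves → checkmate.

checkmate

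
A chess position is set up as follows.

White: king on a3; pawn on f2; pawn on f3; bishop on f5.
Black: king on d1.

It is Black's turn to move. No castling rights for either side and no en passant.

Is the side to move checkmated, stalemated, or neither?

Black to move; black king on d1.
In check: no.
Legal moves for Black: Ke2, Kd2, Ke1, Kc1.
Black has 4 legal moves and is not in check → neither.

neither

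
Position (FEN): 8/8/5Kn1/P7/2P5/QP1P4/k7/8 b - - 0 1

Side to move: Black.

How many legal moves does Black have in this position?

2

Black to move; king on a2.
In check: yes, from the white queen on a3.
Legal moves: Kxa3, Kb1.
Count: 2.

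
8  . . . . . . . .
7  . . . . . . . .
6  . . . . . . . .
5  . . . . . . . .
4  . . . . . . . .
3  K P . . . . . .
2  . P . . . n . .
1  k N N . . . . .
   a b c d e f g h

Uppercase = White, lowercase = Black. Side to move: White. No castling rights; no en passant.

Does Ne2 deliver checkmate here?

no

After Ne2: black king on a1; in check: no.
Black is not in check, so this cannot be checkmate.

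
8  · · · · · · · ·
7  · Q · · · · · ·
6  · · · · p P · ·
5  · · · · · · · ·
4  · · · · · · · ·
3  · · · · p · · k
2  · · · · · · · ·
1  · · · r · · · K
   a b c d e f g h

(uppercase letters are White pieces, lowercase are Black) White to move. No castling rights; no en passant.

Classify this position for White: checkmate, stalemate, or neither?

checkmate

White to move; white king on h1.
In check: yes, from the black rook on d1.
King squares — g1: attacked by Rd1; g2: attacked by Kh3; h2: attacked by Kh3.
Legal moves for White: none.
In check with no legal moves → checkmate.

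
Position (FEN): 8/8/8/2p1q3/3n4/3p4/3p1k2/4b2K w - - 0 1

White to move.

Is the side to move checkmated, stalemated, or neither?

White to move; white king on h1.
In check: no.
King squares — g1: attacked by Kf2; g2: attacked by Kf2; h2: attacked by Qe5.
Legal moves for White: none.
Not in check and no legal moves → stalemate.

stalemate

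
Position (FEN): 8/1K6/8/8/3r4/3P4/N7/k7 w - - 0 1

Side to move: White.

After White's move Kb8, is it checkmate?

no

After Kb8: black king on a1; in check: no.
Black is not in check, so this cannot be checkmate.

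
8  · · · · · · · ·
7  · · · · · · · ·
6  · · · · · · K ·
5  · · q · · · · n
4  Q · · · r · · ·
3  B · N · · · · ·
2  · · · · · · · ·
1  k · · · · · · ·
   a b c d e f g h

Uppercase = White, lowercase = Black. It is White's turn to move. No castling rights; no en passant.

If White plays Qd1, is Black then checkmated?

yes

After Qd1: black king on a1; in check: yes, from the white queen on d1.
King squares — b1: attacked by Qd1; a2: attacked by Nc3; b2: attacked by Ba3.
Black has no legal moves → checkmate.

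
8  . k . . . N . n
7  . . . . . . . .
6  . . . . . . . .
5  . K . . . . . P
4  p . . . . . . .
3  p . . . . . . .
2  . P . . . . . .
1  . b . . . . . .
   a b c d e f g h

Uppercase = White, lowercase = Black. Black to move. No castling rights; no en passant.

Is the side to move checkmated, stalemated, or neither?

neither

Black to move; black king on b8.
In check: no.
Legal moves for Black: Nf7, Ng6, Kc8, Ka8, Kc7, Kb7, Ka7, Bh7, Bg6, Bf5, Be4, Bd3+, Bc2, Ba2, axb2, a2.
Black has 16 legal moves and is not in check → neither.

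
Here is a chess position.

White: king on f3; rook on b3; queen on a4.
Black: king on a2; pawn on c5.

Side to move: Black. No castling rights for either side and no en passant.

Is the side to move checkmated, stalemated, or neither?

checkmate

Black to move; black king on a2.
In check: yes, from the white queen on a4.
King squares — a1: attacked by Qa4; b1: attacked by Rb3; b2: attacked by Rb3; a3: attacked by Rb3; b3: attacked by Qa4.
Legal moves for Black: none.
In check with no legal moves → checkmate.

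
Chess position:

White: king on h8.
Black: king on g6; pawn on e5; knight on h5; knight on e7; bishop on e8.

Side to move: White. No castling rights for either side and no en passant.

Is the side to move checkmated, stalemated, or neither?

White to move; white king on h8.
In check: no.
King squares — g7: attacked by Nh5; h7: attacked by Kg6; g8: attacked by Ne7.
Legal moves for White: none.
Not in check and no legal moves → stalemate.

stalemate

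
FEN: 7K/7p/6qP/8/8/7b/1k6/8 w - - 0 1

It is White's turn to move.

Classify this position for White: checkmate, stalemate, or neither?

stalemate

White to move; white king on h8.
In check: no.
King squares — g7: attacked by Qg6; h7: attacked by Qg6; g8: attacked by Qg6.
Legal moves for White: none.
Not in check and no legal moves → stalemate.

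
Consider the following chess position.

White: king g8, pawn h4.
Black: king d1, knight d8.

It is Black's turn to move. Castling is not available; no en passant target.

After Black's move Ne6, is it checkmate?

After Ne6: white king on g8; in check: no.
White is not in check, so this cannot be checkmate.

no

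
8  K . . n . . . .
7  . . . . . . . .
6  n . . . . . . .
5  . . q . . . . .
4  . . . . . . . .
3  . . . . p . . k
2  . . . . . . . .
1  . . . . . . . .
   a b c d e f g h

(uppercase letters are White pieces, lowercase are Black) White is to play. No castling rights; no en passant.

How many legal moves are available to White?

White to move; king on a8.
In check: no.
Legal moves: none.
Count: 0.

0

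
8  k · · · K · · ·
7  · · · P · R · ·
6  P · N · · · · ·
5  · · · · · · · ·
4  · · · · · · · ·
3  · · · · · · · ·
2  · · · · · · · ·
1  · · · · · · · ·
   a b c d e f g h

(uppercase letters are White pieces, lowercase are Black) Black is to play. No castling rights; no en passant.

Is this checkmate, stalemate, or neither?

stalemate

Black to move; black king on a8.
In check: no.
King squares — a7: attacked by Nc6; b7: attacked by Pa6; b8: attacked by Nc6.
Legal moves for Black: none.
Not in check and no legal moves → stalemate.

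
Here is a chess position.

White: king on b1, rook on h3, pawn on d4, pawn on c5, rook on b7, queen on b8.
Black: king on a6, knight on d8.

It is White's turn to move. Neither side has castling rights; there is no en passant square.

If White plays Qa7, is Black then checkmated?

yes

After Qa7: black king on a6; in check: yes, from the white queen on a7.
King squares — a5: attacked by Qa7; b5: attacked by Rb7; b6: attacked by Pc5; a7: attacked by Rb7; b7: attacked by Qa7.
Black has no legal moves → checkmate.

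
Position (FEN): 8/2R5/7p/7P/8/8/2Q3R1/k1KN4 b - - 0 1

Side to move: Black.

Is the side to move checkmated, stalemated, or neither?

Black to move; black king on a1.
In check: no.
King squares — b1: attacked by Kc1; a2: attacked by Qc2; b2: attacked by Kc1.
Legal moves for Black: none.
Not in check and no legal moves → stalemate.

stalemate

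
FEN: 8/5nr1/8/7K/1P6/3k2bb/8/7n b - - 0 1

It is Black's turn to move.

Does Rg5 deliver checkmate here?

yes

After Rg5: white king on h5; in check: yes, from the black rook on g5.
King squares — g4: attacked by Bh3; h4: attacked by Bg3; g5: attacked by Nf7; g6: attacked by Rg5; h6: attacked by Nf7.
White has no legal moves → checkmate.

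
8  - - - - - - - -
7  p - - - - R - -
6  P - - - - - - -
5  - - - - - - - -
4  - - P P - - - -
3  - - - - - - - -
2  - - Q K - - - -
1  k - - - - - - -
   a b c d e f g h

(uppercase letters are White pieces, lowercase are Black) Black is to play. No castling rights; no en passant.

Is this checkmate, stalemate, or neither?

Black to move; black king on a1.
In check: no.
King squares — b1: attacked by Qc2; a2: attacked by Qc2; b2: attacked by Qc2.
Legal moves for Black: none.
Not in check and no legal moves → stalemate.

stalemate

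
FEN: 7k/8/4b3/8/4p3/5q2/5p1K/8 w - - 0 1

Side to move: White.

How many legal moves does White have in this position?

0

White to move; king on h2.
In check: no.
Legal moves: none.
Count: 0.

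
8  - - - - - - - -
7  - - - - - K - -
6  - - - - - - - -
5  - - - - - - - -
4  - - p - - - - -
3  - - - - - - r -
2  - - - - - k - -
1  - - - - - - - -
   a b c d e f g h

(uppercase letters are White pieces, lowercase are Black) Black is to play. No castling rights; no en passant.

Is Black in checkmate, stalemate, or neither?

Black to move; black king on f2.
In check: no.
Legal moves for Black include: Rg8, Rg7+, Rg6, Rg5, Rg4, Rh3, Rf3+, Re3, Rd3, Rc3, Rb3, Ra3, Rg2, Rg1, Kf3, Ke3, Kg2, Ke2, ... (list truncated; more exist).
Black has legal moves and is not in check → neither.

neither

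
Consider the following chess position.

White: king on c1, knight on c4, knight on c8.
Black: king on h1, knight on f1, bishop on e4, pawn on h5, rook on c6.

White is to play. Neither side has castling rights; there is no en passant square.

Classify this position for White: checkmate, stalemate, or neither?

White to move; white king on c1.
In check: no.
Legal moves for White: Ne7, Na7, Nd6, Nb6, Kb2, Kd1.
White has 6 legal moves and is not in check → neither.

neither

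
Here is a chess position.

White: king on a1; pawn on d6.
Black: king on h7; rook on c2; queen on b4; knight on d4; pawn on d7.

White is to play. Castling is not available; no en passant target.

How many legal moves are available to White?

White to move; king on a1.
In check: no.
Legal moves: none.
Count: 0.

0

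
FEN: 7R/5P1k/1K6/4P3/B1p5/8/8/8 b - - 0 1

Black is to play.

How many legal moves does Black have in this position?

Black to move; king on h7.
In check: yes, from the white rook on h8.
Legal moves: Kxh8, Kg7, Kg6.
Count: 3.

3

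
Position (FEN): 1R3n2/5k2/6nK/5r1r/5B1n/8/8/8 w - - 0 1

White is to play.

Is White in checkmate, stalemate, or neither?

White to move; white king on h6.
In check: yes, from the black rook on h5.
King squares — g5: attacked by Rf5; h5: attacked by Rf5; g6: attacked by Nh4; g7: attacked by Kf7; h7: attacked by Rh5.
Legal moves for White: none.
In check with no legal moves → checkmate.

checkmate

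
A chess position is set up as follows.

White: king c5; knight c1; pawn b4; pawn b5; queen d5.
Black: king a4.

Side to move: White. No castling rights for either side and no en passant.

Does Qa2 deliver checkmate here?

After Qa2: black king on a4; in check: yes, from the white queen on a2.
King squares — a3: attacked by Qa2; b3: attacked by Nc1; b4: attacked by Kc5; a5: attacked by Qa2; b5: attacked by Kc5.
Black has no legal moves → checkmate.

yes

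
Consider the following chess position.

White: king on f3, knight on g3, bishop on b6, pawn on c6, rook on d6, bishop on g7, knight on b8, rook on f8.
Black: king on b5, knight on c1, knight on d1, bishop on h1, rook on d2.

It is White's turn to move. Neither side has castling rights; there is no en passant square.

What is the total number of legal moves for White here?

3

White to move; king on f3.
In check: yes, from the black bishop on h1.
Legal moves: Kg4, Kf4, Nxh1.
Count: 3.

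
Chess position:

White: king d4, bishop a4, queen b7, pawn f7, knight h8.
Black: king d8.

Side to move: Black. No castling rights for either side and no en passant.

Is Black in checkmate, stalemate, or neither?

Black to move; black king on d8.
In check: no.
King squares — c7: attacked by Qb7; d7: attacked by Ba4; e7: attacked by Qb7; c8: attacked by Qb7; e8: attacked by Ba4.
Legal moves for Black: none.
Not in check and no legal moves → stalemate.

stalemate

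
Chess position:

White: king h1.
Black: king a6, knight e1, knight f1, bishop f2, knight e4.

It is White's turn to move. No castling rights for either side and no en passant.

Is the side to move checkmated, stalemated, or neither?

White to move; white king on h1.
In check: no.
King squares — g1: attacked by Bf2; g2: attacked by Ne1; h2: attacked by Nf1.
Legal moves for White: none.
Not in check and no legal moves → stalemate.

stalemate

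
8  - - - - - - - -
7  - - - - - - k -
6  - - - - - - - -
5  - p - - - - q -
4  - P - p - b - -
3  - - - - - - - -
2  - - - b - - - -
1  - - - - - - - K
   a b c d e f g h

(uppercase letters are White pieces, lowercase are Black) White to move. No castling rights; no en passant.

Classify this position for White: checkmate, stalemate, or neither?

stalemate

White to move; white king on h1.
In check: no.
King squares — g1: attacked by Qg5; g2: attacked by Qg5; h2: attacked by Bf4.
Legal moves for White: none.
Not in check and no legal moves → stalemate.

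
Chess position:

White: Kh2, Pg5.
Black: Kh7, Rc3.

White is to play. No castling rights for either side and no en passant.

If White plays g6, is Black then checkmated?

After g6: black king on h7; in check: yes, from the white pawn on g6.
Black has 5 legal replies: Kh8, Kg8, Kg7, Kh6, Kxg6.
In check but a legal move exists → not checkmate.

no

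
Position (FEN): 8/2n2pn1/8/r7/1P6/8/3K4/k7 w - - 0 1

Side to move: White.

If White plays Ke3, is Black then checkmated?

After Ke3: black king on a1; in check: no.
Black is not in check, so this cannot be checkmate.

no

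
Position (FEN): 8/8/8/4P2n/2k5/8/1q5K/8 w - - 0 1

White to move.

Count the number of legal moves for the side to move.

White to move; king on h2.
In check: yes, from the black queen on b2.
Legal moves: Kh3, Kh1, Kg1.
Count: 3.

3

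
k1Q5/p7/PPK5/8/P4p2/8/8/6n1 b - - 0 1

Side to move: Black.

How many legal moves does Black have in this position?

Black to move; king on a8.
In check: yes, from the white queen on c8.
Legal moves: none.
Count: 0.

0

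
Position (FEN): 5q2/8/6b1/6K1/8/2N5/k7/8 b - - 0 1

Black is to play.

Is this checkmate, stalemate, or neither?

neither

Black to move; black king on a2.
In check: yes, from the white knight on c3.
King squares — a1: available; b1: attacked by Nc3; b2: available; a3: available; b3: available.
Legal moves for Black: Kb3, Ka3, Kb2, Ka1.
Black is in check but has 4 legal moves → neither.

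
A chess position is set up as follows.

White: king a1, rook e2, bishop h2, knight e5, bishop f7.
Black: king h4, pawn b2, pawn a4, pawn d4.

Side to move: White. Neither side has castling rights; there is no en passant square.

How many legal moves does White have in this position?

White to move; king on a1.
In check: yes, from the black pawn on b2.
Legal moves: Kxb2, Ka2, Kb1, Rxb2.
Count: 4.

4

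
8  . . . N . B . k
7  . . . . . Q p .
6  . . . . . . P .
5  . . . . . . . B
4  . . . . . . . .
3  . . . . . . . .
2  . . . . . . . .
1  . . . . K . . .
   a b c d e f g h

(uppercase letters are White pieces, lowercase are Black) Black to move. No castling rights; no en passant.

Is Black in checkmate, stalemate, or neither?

Black to move; black king on h8.
In check: no.
King squares — g7: own pawn; h7: attacked by Pg6; g8: attacked by Qf7.
Legal moves for Black: none.
Not in check and no legal moves → stalemate.

stalemate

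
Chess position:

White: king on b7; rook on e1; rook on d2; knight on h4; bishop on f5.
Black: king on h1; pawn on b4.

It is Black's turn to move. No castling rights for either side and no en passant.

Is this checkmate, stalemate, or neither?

checkmate

Black to move; black king on h1.
In check: yes, from the white rook on e1.
King squares — g1: attacked by Re1; g2: attacked by Rd2; h2: attacked by Rd2.
Legal moves for Black: none.
In check with no legal moves → checkmate.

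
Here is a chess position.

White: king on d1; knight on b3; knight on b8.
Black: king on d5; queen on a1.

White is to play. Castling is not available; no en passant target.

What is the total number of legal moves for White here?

White to move; king on d1.
In check: yes, from the black queen on a1.
Legal moves: Ke2, Kd2, Kc2, Nc1, Nxa1.
Count: 5.

5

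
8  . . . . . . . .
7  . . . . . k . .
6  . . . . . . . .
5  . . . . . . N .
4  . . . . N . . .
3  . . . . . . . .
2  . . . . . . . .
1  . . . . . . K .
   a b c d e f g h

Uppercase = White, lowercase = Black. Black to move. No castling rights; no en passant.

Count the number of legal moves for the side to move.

Black to move; king on f7.
In check: yes, from the white knight on g5.
Legal moves: Kg8, Kf8, Ke8, Kg7, Ke7, Kg6.
Count: 6.

6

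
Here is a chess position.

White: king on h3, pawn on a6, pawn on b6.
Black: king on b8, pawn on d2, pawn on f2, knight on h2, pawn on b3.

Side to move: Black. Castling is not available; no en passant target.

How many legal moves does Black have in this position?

Black to move; king on b8.
In check: no.
Legal moves: Kc8, Ka8, Ng4, Nf3, Nf1, b2, f1=Q+, f1=R, f1=B+, f1=N, d1=Q, d1=R, d1=B, d1=N.
Count: 14.

14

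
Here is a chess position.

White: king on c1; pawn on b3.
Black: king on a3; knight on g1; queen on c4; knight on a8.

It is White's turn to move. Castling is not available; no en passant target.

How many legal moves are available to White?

4

White to move; king on c1.
In check: yes, from the black queen on c4.
Legal moves: Kd2, Kd1, Kb1, bxc4.
Count: 4.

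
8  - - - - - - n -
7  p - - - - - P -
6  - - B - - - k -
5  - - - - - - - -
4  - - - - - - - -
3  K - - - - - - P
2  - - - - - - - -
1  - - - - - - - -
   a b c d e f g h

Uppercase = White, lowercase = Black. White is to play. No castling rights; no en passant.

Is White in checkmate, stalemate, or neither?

neither

White to move; white king on a3.
In check: no.
Legal moves for White: Be8+, Ba8, Bd7, Bb7, Bd5, Bb5, Be4+, Ba4, Bf3, Bg2, Bh1, Kb4, Ka4, Kb3, Kb2, Ka2, h4.
White has 17 legal moves and is not in check → neither.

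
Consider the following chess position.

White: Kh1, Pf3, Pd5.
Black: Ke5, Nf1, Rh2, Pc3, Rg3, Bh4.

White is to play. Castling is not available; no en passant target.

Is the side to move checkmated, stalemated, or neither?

White to move; white king on h1.
In check: yes, from the black rook on h2.
King squares — g1: attacked by Rg3; g2: attacked by Rh2; h2: attacked by Nf1.
Legal moves for White: none.
In check with no legal moves → checkmate.

checkmate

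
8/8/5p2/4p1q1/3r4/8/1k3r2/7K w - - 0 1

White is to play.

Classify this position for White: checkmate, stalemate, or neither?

White to move; white king on h1.
In check: no.
King squares — g1: attacked by Qg5; g2: attacked by Rf2; h2: attacked by Rf2.
Legal moves for White: none.
Not in check and no legal moves → stalemate.

stalemate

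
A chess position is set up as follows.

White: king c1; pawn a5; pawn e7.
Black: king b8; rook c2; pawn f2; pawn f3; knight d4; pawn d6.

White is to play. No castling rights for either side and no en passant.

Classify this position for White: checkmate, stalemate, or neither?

neither

White to move; white king on c1.
In check: yes, from the black rook on c2.
King squares — b1: available; d1: available; b2: attacked by Rc2; c2: attacked by Nd4; d2: attacked by Rc2.
Legal moves for White: Kd1, Kb1.
White is in check but has 2 legal moves → neither.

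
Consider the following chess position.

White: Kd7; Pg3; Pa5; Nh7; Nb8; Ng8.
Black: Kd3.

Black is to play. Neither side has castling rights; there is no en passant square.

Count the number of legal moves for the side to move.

Black to move; king on d3.
In check: no.
Legal moves: Ke4, Kd4, Kc4, Ke3, Kc3, Ke2, Kd2, Kc2.
Count: 8.

8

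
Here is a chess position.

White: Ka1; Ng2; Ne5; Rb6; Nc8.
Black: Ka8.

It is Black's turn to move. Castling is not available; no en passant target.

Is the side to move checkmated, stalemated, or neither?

Black to move; black king on a8.
In check: no.
King squares — a7: attacked by Nc8; b7: attacked by Rb6; b8: attacked by Rb6.
Legal moves for Black: none.
Not in check and no legal moves → stalemate.

stalemate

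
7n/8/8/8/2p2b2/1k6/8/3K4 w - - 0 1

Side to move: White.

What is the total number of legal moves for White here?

2

White to move; king on d1.
In check: no.
Legal moves: Ke2, Ke1.
Count: 2.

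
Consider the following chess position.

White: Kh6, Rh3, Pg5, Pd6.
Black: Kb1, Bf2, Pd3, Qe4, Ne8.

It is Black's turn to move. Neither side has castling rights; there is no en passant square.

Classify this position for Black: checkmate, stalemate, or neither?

neither

Black to move; black king on b1.
In check: no.
Legal moves for Black include: Ng7, Nc7, Nf6, Nxd6, Qa8, Qh7+, Qe7, Qb7, Qg6+, Qe6+, Qc6, Qf5, Qe5, Qd5, Qh4+, Qg4, Qf4, Qd4, ... (list truncated; more exist).
Black has legal moves and is not in check → neither.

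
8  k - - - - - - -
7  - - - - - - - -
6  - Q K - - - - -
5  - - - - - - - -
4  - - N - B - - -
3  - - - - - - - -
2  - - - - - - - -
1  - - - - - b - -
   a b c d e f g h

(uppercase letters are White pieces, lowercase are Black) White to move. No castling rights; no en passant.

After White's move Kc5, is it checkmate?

After Kc5: black king on a8; in check: yes, from the white bishop on e4.
King squares — a7: attacked by Qb6; b7: attacked by Be4; b8: attacked by Qb6.
Black has no legal moves → checkmate.

yes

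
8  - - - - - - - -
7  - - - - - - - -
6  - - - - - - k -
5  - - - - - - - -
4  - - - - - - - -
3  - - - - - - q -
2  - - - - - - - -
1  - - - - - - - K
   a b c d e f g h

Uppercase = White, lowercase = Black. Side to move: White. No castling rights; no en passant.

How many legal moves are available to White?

0

White to move; king on h1.
In check: no.
Legal moves: none.
Count: 0.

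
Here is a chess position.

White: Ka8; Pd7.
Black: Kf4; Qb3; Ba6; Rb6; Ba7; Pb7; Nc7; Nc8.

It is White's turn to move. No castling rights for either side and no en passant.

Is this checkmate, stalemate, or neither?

White to move; white king on a8.
In check: yes, from the black knight on c7.
King squares — a7: attacked by Nc8; b7: attacked by Ba6; b8: attacked by Ba7.
Legal moves for White: none.
In check with no legal moves → checkmate.

checkmate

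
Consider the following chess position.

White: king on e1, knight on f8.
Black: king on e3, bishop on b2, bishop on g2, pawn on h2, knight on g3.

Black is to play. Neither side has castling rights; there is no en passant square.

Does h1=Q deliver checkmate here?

After h1=Q: white king on e1; in check: yes, from the black queen on h1.
King squares — d1: attacked by Qh1; f1: attacked by Qh1; d2: attacked by Ke3; e2: attacked by Ke3; f2: attacked by Ke3.
White has no legal moves → checkmate.

yes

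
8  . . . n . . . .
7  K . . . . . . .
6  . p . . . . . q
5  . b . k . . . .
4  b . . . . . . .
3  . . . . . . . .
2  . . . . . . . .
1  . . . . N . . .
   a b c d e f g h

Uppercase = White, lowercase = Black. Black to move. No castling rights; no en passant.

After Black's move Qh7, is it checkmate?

After Qh7: white king on a7; in check: yes, from the black queen on h7.
White has 3 legal replies: Kb8, Ka8, Kxb6.
In check but a legal move exists → not checkmate.

no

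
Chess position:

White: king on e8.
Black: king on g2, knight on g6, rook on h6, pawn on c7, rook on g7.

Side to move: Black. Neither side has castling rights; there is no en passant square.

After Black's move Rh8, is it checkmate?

After Rh8: white king on e8; in check: yes, from the black rook on h8.
King squares — d7: attacked by Rg7; e7: attacked by Ng6; f7: attacked by Rg7; d8: attacked by Rh8; f8: attacked by Ng6.
White has no legal moves → checkmate.

yes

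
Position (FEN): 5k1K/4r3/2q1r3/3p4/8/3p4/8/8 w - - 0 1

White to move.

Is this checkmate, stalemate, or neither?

stalemate

White to move; white king on h8.
In check: no.
King squares — g7: attacked by Re7; h7: attacked by Re7; g8: attacked by Kf8.
Legal moves for White: none.
Not in check and no legal moves → stalemate.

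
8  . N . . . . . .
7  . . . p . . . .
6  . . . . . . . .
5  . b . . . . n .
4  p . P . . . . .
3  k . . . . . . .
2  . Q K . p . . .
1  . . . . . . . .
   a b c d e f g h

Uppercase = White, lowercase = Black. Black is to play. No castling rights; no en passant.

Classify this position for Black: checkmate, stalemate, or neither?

checkmate

Black to move; black king on a3.
In check: yes, from the white queen on b2.
King squares — a2: attacked by Qb2; b2: attacked by Kc2; b3: attacked by Qb2; a4: own pawn; b4: attacked by Qb2.
Legal moves for Black: none.
In check with no legal moves → checkmate.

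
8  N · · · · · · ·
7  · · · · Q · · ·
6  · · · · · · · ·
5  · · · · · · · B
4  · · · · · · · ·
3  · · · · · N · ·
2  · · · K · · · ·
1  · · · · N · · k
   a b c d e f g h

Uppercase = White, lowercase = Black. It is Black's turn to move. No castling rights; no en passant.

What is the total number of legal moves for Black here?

0

Black to move; king on h1.
In check: no.
Legal moves: none.
Count: 0.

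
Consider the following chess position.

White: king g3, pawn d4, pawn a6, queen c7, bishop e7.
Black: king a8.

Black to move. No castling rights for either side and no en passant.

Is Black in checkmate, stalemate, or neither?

Black to move; black king on a8.
In check: no.
King squares — a7: attacked by Qc7; b7: attacked by Pa6; b8: attacked by Qc7.
Legal moves for Black: none.
Not in check and no legal moves → stalemate.

stalemate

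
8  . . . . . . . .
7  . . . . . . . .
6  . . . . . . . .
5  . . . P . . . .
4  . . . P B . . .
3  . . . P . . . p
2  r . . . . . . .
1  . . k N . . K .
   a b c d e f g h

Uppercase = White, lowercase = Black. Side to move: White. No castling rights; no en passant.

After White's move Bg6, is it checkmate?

After Bg6: black king on c1; in check: no.
Black is not in check, so this cannot be checkmate.

no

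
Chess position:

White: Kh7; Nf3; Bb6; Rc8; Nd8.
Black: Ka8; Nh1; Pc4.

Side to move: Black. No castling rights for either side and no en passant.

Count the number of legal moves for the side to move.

Black to move; king on a8.
In check: yes, from the white rook on c8.
Legal moves: none.
Count: 0.

0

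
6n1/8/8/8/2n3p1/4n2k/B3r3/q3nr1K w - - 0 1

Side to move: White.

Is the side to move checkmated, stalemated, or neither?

White to move; white king on h1.
In check: yes, from the black rook on f1.
King squares — g1: attacked by Rf1; g2: attacked by Ne1; h2: attacked by Re2.
Legal moves for White: none.
In check with no legal moves → checkmate.

checkmate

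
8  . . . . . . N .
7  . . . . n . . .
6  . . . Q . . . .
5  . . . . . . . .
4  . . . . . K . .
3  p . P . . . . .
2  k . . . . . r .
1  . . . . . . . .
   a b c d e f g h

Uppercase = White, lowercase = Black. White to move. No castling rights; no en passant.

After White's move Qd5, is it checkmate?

no

After Qd5: black king on a2; in check: yes, from the white queen on d5.
Black has 4 legal replies: Kb2, Kb1, Ka1, Nxd5+.
In check but a legal move exists → not checkmate.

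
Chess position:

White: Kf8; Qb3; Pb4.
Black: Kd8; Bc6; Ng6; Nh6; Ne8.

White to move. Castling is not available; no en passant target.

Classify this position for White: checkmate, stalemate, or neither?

White to move; white king on f8.
In check: yes, from the black knight on g6.
King squares — e7: attacked by Ng6; f7: attacked by Nh6; g7: attacked by Ne8; e8: attacked by Bc6; g8: attacked by Nh6.
Legal moves for White: none.
In check with no legal moves → checkmate.

checkmate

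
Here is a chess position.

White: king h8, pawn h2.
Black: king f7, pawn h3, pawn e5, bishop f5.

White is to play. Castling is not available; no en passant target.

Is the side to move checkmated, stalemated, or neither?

stalemate

White to move; white king on h8.
In check: no.
King squares — g7: attacked by Kf7; h7: attacked by Bf5; g8: attacked by Kf7.
Legal moves for White: none.
Not in check and no legal moves → stalemate.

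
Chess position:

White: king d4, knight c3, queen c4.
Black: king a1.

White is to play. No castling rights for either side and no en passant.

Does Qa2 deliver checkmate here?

After Qa2: black king on a1; in check: yes, from the white queen on a2.
King squares — b1: attacked by Qa2; a2: attacked by Nc3; b2: attacked by Qa2.
Black has no legal moves → checkmate.

yes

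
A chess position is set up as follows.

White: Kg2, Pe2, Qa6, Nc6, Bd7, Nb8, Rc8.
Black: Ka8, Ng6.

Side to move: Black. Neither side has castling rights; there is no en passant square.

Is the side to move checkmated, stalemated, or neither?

checkmate

Black to move; black king on a8.
In check: yes, from the white queen on a6.
King squares — a7: attacked by Qa6; b7: attacked by Qa6; b8: attacked by Nc6.
Legal moves for Black: none.
In check with no legal moves → checkmate.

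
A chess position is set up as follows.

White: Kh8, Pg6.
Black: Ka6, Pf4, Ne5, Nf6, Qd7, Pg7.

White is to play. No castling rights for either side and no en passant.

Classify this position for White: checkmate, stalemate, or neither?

White to move; white king on h8.
In check: no.
King squares — g7: attacked by Qd7; h7: attacked by Nf6; g8: attacked by Nf6.
Legal moves for White: none.
Not in check and no legal moves → stalemate.

stalemate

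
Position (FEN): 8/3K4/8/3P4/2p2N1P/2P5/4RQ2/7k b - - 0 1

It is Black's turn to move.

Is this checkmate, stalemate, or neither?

Black to move; black king on h1.
In check: no.
King squares — g1: attacked by Qf2; g2: attacked by Qf2; h2: attacked by Qf2.
Legal moves for Black: none.
Not in check and no legal moves → stalemate.

stalemate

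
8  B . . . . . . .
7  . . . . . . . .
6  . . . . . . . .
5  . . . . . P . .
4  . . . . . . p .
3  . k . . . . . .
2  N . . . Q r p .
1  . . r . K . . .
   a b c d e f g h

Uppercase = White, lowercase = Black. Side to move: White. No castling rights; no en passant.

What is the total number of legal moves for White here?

4

White to move; king on e1.
In check: yes, from the black rook on c1.
Legal moves: Kxf2, Kd2, Qd1+, Nxc1+.
Count: 4.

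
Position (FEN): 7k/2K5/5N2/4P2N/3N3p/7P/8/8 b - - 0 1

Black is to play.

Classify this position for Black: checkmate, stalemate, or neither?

stalemate

Black to move; black king on h8.
In check: no.
King squares — g7: attacked by Nh5; h7: attacked by Nf6; g8: attacked by Nf6.
Legal moves for Black: none.
Not in check and no legal moves → stalemate.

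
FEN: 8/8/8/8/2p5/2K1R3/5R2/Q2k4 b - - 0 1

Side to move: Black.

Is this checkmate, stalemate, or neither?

checkmate

Black to move; black king on d1.
In check: yes, from the white queen on a1.
King squares — c1: attacked by Qa1; e1: attacked by Qa1; c2: attacked by Rf2; d2: attacked by Rf2; e2: attacked by Rf2.
Legal moves for Black: none.
In check with no legal moves → checkmate.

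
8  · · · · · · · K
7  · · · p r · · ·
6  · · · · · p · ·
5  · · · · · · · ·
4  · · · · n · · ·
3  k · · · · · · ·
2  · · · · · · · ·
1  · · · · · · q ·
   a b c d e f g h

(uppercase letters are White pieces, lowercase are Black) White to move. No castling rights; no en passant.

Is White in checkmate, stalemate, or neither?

White to move; white king on h8.
In check: no.
King squares — g7: attacked by Qg1; h7: attacked by Re7; g8: attacked by Qg1.
Legal moves for White: none.
Not in check and no legal moves → stalemate.

stalemate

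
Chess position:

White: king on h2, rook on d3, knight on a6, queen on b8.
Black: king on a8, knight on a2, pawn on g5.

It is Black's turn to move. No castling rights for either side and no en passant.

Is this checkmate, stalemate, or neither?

checkmate

Black to move; black king on a8.
In check: yes, from the white queen on b8.
King squares — a7: attacked by Qb8; b7: attacked by Qb8; b8: attacked by Na6.
Legal moves for Black: none.
In check with no legal moves → checkmate.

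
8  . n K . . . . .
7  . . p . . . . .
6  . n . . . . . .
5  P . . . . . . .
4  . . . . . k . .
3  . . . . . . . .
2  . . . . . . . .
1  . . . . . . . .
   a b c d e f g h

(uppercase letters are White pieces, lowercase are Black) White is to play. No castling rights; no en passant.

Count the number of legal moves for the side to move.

5

White to move; king on c8.
In check: yes, from the black knight on b6.
Legal moves: Kd8, Kxb8, Kxc7, Kb7, axb6.
Count: 5.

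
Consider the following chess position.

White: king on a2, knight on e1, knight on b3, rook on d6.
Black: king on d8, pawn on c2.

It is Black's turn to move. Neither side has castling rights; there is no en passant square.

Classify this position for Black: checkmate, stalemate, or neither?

neither

Black to move; black king on d8.
In check: yes, from the white rook on d6.
King squares — c7: available; d7: attacked by Rd6; e7: available; c8: available; e8: available.
Legal moves for Black: Ke8, Kc8, Ke7, Kc7.
Black is in check but has 4 legal moves → neither.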